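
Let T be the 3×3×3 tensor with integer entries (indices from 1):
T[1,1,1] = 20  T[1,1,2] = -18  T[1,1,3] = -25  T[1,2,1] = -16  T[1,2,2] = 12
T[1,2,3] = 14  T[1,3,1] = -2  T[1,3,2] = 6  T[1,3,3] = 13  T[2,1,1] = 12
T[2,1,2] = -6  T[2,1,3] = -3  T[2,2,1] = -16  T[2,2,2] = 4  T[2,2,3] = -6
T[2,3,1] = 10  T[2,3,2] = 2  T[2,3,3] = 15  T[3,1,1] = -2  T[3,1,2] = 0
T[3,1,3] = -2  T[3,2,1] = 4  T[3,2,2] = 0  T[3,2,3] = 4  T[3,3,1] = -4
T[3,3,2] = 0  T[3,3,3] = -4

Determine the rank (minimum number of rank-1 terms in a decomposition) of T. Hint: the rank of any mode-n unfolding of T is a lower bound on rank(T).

Lower bound: the mode-3 unfolding of T (rows indexed by k, columns by (i,j) = (1,1), (1,2), (1,3), (2,1), (2,2), (2,3), (3,1), (3,2), (3,3)) is [[20, -16, -2, 12, -16, 10, -2, 4, -4], [-18, 12, 6, -6, 4, 2, 0, 0, 0], [-25, 14, 13, -3, -6, 15, -2, 4, -4]].
There the 2×2 minor on rows k ∈ {1, 2}, columns (i,j) ∈ {(1,1), (1,2)} is det [[20, -16], [-18, 12]] = -48 ≠ 0, so this unfolding has rank ≥ 2; CP rank is at least every unfolding rank, so rank(T) ≥ 2. (Flattening ranks never certify an upper bound on CP rank; for that we must actually write T with 2 rank-1 terms.)
Upper bound — finding two terms. Write S_k = T[:,:,k] for the frontal slices: S₁ = [[20, -16, -2], [12, -16, 10], [-2, 4, -4]], S₂ = [[-18, 12, 6], [-6, 4, 2], [0, 0, 0]], S₃ = [[-25, 14, 13], [-3, -6, 15], [-2, 4, -4]].
If T = a₁ ∘ b₁ ∘ c₁ + a₂ ∘ b₂ ∘ c₂ then each S_k = c₁[k]·a₁b₁ᵀ + c₂[k]·a₂b₂ᵀ. S₁ and S₂ are linearly independent, so a₁b₁ᵀ and a₂b₂ᵀ must span the same plane of matrices: they are the rank-1 matrices of the form x·S₁ + y·S₂.
The 2×2 minor of x·S₁ + y·S₂ on rows {1,2}, columns {1,2} is −128·x² + 128·xy = (-128)·(x − y)(x), vanishing at (x:y) = (1:1) and (0:1).
M₁ = S₁ + S₂ = [[2, -4, 4], [6, -12, 12], [-2, 4, -4]] = 2·(1, 3, -1)(1, -2, 2)ᵀ and M₂ = S₂ = [[-18, 12, 6], [-6, 4, 2], [0, 0, 0]] = (-2)·(3, 1, 0)(3, -2, -1)ᵀ, so take a₁ = (1, 3, -1), b₁ = (1, -2, 2), a₂ = (3, 1, 0), b₂ = (3, -2, -1).
Each slice is an integer combination of E₁ = a₁b₁ᵀ and E₂ = a₂b₂ᵀ: S₁ = 2·E₁ + 2·E₂, S₂ = −2·E₂, S₃ = 2·E₁ − 3·E₂; reading off coefficients, c₁ = (2, 0, 2) and c₂ = (2, -2, -3).
Hence T = (1, 3, -1) ∘ (1, -2, 2) ∘ (2, 0, 2) + (3, 1, 0) ∘ (3, -2, -1) ∘ (2, -2, -3), so rank(T) ≤ 2.
These bounds meet, so rank(T) = 2.

2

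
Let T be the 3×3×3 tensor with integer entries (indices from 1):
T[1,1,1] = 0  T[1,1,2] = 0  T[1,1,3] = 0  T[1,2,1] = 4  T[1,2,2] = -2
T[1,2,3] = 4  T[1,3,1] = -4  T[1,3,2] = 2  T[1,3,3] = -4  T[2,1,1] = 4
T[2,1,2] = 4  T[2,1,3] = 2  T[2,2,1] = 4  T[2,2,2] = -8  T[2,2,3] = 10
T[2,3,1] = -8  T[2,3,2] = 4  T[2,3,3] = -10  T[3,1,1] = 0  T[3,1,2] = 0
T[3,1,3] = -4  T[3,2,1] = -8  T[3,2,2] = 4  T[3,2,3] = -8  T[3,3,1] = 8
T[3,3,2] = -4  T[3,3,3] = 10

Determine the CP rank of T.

3

Lower bound: the mode-1 unfolding of T (rows indexed by i, columns by (j,k) = (1,1), (1,2), (1,3), (2,1), (2,2), (2,3), (3,1), (3,2), (3,3)) is [[0, 0, 0, 4, -2, 4, -4, 2, -4], [4, 4, 2, 4, -8, 10, -8, 4, -10], [0, 0, -4, -8, 4, -8, 8, -4, 10]].
There the 3×3 minor on rows i ∈ {1, 2, 3}, columns (j,k) ∈ {(1,1), (1,3), (2,1)} is det [[0, 0, 4], [4, 2, 4], [0, -4, -8]] = -64 ≠ 0, so this unfolding has rank ≥ 3; CP rank is at least every unfolding rank, so rank(T) ≥ 3. (Unfolding ranks only ever bound the CP rank from below — rank(T) can be strictly larger than all of them — so the matching upper bound has to come from an explicit 3-term decomposition.)
Upper bound: T is a sum of 3 rank-1 terms, T = [0, 1, -1] ⊗ [2, 0, -1] ⊗ [0, 0, 2] + [0, 1, 0] ⊗ [1, -1, 0] ⊗ [4, 4, -2] + [1, 2, -2] ⊗ [0, 1, -1] ⊗ [4, -2, 4] (written with every a and b primitive with positive leading entry and the scale carried by c; CP decompositions are not unique, and this one is verified by expanding entrywise), so rank(T) ≤ 3.
These bounds meet, so rank(T) = 3.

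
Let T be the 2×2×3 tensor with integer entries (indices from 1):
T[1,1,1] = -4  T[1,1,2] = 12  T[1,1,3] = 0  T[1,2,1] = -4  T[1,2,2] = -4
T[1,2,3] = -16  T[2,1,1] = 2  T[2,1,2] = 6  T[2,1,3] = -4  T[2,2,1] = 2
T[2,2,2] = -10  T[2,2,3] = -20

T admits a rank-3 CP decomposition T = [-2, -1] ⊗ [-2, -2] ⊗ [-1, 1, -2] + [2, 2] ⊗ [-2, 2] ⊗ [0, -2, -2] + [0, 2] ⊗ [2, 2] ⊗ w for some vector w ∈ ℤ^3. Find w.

w = [1, -1, -2]

Subtract the known terms from T to get the rank-1 residual R = [0, 2] ⊗ [2, 2] ⊗ w, so R[i,j,k] = a[i]·b[j]·w[k]. Pick indices with nonzero a[2]·b[1] = (2)·(2) = 4. Only the fibre through (2,1,·) is needed: R[2,1,:] = T[2,1,:] − Σₗ aₗ[2]bₗ[1]cₗ = [2, 6, -4] − (-1)·(-2)·[-1, 1, -2] − (2)·(-2)·[0, -2, -2] = [4, -4, -8]. Then w[k] = R[2,1,k] / 4 for each k, giving w = [4, -4, -8] / 4 = [1, -1, -2].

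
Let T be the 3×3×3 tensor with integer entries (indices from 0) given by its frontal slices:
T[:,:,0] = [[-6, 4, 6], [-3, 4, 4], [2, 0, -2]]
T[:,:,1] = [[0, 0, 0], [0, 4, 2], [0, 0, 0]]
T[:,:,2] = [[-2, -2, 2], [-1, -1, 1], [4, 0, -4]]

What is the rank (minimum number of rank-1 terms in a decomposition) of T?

Lower bound: the mode-3 unfolding of T (rows indexed by k, columns by (i,j) = (0,0), (0,1), (0,2), (1,0), (1,1), (1,2), (2,0), (2,1), (2,2)) is [[-6, 4, 6, -3, 4, 4, 2, 0, -2], [0, 0, 0, 0, 4, 2, 0, 0, 0], [-2, -2, 2, -1, -1, 1, 4, 0, -4]].
There the 3×3 minor on rows k ∈ {0, 1, 2}, columns (i,j) ∈ {(0,0), (0,1), (1,1)} is det [[-6, 4, 4], [0, 0, 4], [-2, -2, -1]] = -80 ≠ 0, so this unfolding has rank ≥ 3; CP rank is at least every unfolding rank, so rank(T) ≥ 3. (Unfolding ranks only ever bound the CP rank from below — rank(T) can be strictly larger than all of them — so the matching upper bound has to come from an explicit 3-term decomposition.)
Upper bound: T is a sum of 3 rank-1 terms, T = [0, 1, 0] ⊗ [0, 2, 1] ⊗ [1, 2, 0] + [2, 1, -2] ⊗ [1, 0, -1] ⊗ [-1, 0, -2] + [2, 1, 0] ⊗ [1, -1, -1] ⊗ [-2, 0, 1] (one valid choice — decompositions are not unique — normalised so each a, b is primitive with positive first nonzero entry; check it by expanding all entries), so rank(T) ≤ 3.
These bounds meet, so rank(T) = 3.

3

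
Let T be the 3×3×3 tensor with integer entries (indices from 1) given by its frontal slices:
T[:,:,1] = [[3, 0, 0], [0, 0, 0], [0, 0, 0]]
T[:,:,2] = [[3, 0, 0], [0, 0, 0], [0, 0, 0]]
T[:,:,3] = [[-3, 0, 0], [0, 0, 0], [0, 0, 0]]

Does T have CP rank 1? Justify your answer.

Yes

The mode-1 fibre T[:,1,1] = [3, 0, 0] gives a = (1, 0, 0) (primitive direction); the mode-2 fibre T[1,:,1] = [3, 0, 0] gives b = (1, 0, 0); then c[k] = T[1,1,k] / (a[1]·b[1]) = [3, 3, -3] / 1 = (3, 3, -3).
Expanding (1, 0, 0) ⊗ (1, 0, 0) ⊗ (3, 3, -3) reproduces all 27 entries of T, so T = (1, 0, 0) ⊗ (1, 0, 0) ⊗ (3, 3, -3) and rank(T) ≤ 1.
Equivalently every frontal slice T[:,:,k] is c[k] times the rank-1 matrix (1, 0, 0) ⊗ (1, 0, 0). So T has rank 1 (it is nonzero).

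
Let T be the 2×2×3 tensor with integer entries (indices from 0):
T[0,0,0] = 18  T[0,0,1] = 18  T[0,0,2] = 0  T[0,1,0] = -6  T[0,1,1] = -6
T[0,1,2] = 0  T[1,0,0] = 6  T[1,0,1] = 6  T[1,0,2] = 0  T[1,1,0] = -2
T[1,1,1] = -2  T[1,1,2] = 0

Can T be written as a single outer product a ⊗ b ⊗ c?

The mode-1 fibre T[:,0,0] = [18, 6] gives a = [3, 1] (primitive direction); the mode-2 fibre T[0,:,0] = [18, -6] gives b = [3, -1]; then c[k] = T[0,0,k] / (a[0]·b[0]) = [18, 18, 0] / 9 = [2, 2, 0].
Expanding [3, 1] ⊗ [3, -1] ⊗ [2, 2, 0] reproduces all 12 entries of T, so T = [3, 1] ⊗ [3, -1] ⊗ [2, 2, 0] and rank(T) ≤ 1.
Equivalently every frontal slice T[:,:,k] is c[k] times the rank-1 matrix [3, 1] ⊗ [3, -1]. So T has rank 1 (it is nonzero).

Yes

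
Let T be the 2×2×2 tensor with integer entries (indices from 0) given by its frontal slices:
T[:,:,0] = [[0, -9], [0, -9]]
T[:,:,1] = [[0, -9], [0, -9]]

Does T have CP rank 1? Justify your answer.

Yes

If T = a ⊗ b ⊗ c then every fibre of T is a multiple of the corresponding factor, so read the factors off the fibres through the nonzero entry T[0,1,0] = -9.
The mode-1 fibre T[:,1,0] = [-9, -9] gives a = [1, 1] (primitive direction); the mode-2 fibre T[0,:,0] = [0, -9] gives b = [0, 1]; then c[k] = T[0,1,k] / (a[0]·b[1]) = [-9, -9] / 1 = [-9, -9].
Expanding [1, 1] ⊗ [0, 1] ⊗ [-9, -9] reproduces all 8 entries of T, so T = [1, 1] ⊗ [0, 1] ⊗ [-9, -9] and rank(T) ≤ 1.
Equivalently every frontal slice T[:,:,k] is c[k] times the rank-1 matrix [1, 1] ⊗ [0, 1]. So T has rank 1 (it is nonzero).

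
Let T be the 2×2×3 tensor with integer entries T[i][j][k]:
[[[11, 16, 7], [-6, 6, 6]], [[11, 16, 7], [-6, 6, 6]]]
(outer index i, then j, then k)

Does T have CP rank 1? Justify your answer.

No

The mode-2 unfolding of T (rows indexed by j, columns by (i,k) = (0,0), (0,1), (0,2), (1,0), (1,1), (1,2)) is [[11, 16, 7, 11, 16, 7], [-6, 6, 6, -6, 6, 6]].
There the 2×2 minor on rows j ∈ {0, 1}, columns (i,k) ∈ {(0,0), (0,1)} is det [[11, 16], [-6, 6]] = 162 ≠ 0, so this unfolding has rank ≥ 2; CP rank is at least every unfolding rank, so rank(T) ≥ 2.
In particular rank(T) ≥ 2 > 1, so T is not rank-1.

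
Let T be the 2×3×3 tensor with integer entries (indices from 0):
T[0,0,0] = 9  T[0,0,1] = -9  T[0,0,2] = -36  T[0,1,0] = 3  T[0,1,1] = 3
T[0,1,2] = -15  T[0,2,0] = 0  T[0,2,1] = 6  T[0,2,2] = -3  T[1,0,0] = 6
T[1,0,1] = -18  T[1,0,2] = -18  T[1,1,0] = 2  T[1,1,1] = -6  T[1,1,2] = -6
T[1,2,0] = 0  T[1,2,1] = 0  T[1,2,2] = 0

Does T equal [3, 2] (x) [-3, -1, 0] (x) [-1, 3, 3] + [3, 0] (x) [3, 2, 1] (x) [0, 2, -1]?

Yes

Reconstruct entrywise from the claimed factors. For example, T[0,0,0] = 9 and Σₗ aₗ[0]bₗ[0]cₗ[0] = (3)·(-3)·(-1) + (3)·(3)·(0) = 9; checking all 18 entries, every one matches. The claim holds.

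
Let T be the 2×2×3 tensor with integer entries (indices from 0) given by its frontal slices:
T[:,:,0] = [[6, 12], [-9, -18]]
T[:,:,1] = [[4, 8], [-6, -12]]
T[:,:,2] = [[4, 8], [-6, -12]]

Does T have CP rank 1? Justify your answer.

If T = a ∘ b ∘ c then every fibre of T is a multiple of the corresponding factor, so read the factors off the fibres through the nonzero entry T[0,0,0] = 6.
The mode-1 fibre T[:,0,0] = [6, -9] gives a = [2, -3] (primitive direction); the mode-2 fibre T[0,:,0] = [6, 12] gives b = [1, 2]; then c[k] = T[0,0,k] / (a[0]·b[0]) = [6, 4, 4] / 2 = [3, 2, 2].
Expanding [2, -3] ∘ [1, 2] ∘ [3, 2, 2] reproduces all 12 entries of T, so T = [2, -3] ∘ [1, 2] ∘ [3, 2, 2] and rank(T) ≤ 1.
Equivalently every frontal slice T[:,:,k] is c[k] times the rank-1 matrix [2, -3] ∘ [1, 2]. So T has rank 1 (it is nonzero).

Yes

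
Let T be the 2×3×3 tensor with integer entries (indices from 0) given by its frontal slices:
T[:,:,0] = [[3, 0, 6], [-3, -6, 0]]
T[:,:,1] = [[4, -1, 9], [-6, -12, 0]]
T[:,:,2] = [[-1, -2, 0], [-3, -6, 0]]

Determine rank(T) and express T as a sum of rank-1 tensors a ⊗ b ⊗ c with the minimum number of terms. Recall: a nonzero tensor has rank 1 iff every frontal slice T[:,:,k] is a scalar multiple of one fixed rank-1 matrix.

rank(T) = 2

Lower bound: in the mode-1 unfolding of T (rows indexed by i, columns by (j,k)) the 2×2 minor on rows i ∈ {0, 1}, columns (j,k) ∈ {(0,0), (0,1)} is det [[3, 4], [-3, -6]] = -6 ≠ 0, so that unfolding has rank ≥ 2 and hence rank(T) ≥ 2 (CP rank is at least every unfolding rank, though it can be larger).
Upper bound: with S_k = T[:,:,k], the two rank-1 terms a₁b₁ᵀ, a₂b₂ᵀ are the rank-1 members of the pencil x·S₀ + y·S₁.
The 2×2 minor of x·S₀ + y·S₁ on rows {0,1}, columns {0,1} is −18·x² − 63·xy − 54·y² = (-9)·(2·x + 3·y)(x + 2·y), vanishing at (x:y) = (3:-2) and (2:-1).
M₁ = 3·S₀ − 2·S₁ = [[1, 2, 0], [3, 6, 0]] = [1, 3][1, 2, 0]ᵀ and M₂ = 2·S₀ − S₁ = [[2, 1, 3], [0, 0, 0]] = [1, 0][2, 1, 3]ᵀ, so take a₁ = [1, 3], b₁ = [1, 2, 0], a₂ = [1, 0], b₂ = [2, 1, 3].
Each slice is an integer combination of E₁ = a₁b₁ᵀ and E₂ = a₂b₂ᵀ: S₀ = −E₁ + 2·E₂, S₁ = −2·E₁ + 3·E₂, S₂ = −E₁; reading off coefficients, c₁ = [-1, -2, -1] and c₂ = [2, 3, 0].
Hence T = [1, 3] ⊗ [1, 2, 0] ⊗ [-1, -2, -1] + [1, 0] ⊗ [2, 1, 3] ⊗ [2, 3, 0], so rank(T) ≤ 2.
These bounds meet, so rank(T) = 2.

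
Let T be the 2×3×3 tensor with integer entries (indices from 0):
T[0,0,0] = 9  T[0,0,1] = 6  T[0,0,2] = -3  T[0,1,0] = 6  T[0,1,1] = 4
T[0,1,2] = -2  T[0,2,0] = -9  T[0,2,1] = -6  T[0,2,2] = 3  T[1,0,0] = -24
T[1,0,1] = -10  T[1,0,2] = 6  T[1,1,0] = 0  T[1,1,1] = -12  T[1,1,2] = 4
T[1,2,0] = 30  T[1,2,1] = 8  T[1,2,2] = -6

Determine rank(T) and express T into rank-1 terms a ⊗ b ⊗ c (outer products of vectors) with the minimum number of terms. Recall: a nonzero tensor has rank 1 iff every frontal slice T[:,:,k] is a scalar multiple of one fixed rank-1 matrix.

Lower bound: in the mode-1 unfolding of T (rows indexed by i, columns by (j,k)) the 2×2 minor on rows i ∈ {0, 1}, columns (j,k) ∈ {(0,0), (0,1)} is det [[9, 6], [-24, -10]] = 54 ≠ 0, so that unfolding has rank ≥ 2 and hence rank(T) ≥ 2 (CP rank is at least every unfolding rank, though it can be larger).
Upper bound: with S_k = T[:,:,k], the two rank-1 terms a₁b₁ᵀ, a₂b₂ᵀ are the rank-1 members of the pencil x·S₀ + y·S₁.
The 2×2 minor of x·S₀ + y·S₁ on rows {0,1}, columns {0,1} is 144·x² + 48·xy − 32·y² = 16·(3·x + 2·y)(3·x − y), vanishing at (x:y) = (2:-3) and (1:3).
M₁ = 2·S₀ − 3·S₁ = [[0, 0, 0], [-18, 36, 36]] = (-18)·[0, 1][1, -2, -2]ᵀ and M₂ = S₀ + 3·S₁ = [[27, 18, -27], [-54, -36, 54]] = 9·[1, -2][3, 2, -3]ᵀ, so take a₁ = [0, 1], b₁ = [1, -2, -2], a₂ = [1, -2], b₂ = [3, 2, -3].
Each slice is an integer combination of E₁ = a₁b₁ᵀ and E₂ = a₂b₂ᵀ: S₀ = −6·E₁ + 3·E₂, S₁ = 2·E₁ + 2·E₂, S₂ = −E₂; reading off coefficients, c₁ = [-6, 2, 0] and c₂ = [3, 2, -1].
Hence T = [0, 1] ⊗ [1, -2, -2] ⊗ [-6, 2, 0] + [1, -2] ⊗ [3, 2, -3] ⊗ [3, 2, -1], so rank(T) ≤ 2.
These bounds meet, so rank(T) = 2.

rank(T) = 2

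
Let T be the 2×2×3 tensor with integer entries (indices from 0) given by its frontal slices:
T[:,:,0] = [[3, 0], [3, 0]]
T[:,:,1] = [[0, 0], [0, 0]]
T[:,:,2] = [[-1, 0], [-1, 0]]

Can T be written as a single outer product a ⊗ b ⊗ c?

Yes

The mode-1 fibre T[:,0,0] = [3, 3] gives a = (1, 1) (primitive direction); the mode-2 fibre T[0,:,0] = [3, 0] gives b = (1, 0); then c[k] = T[0,0,k] / (a[0]·b[0]) = [3, 0, -1] / 1 = (3, 0, -1).
Expanding (1, 1) ⊗ (1, 0) ⊗ (3, 0, -1) reproduces all 12 entries of T, so T = (1, 1) ⊗ (1, 0) ⊗ (3, 0, -1) and rank(T) ≤ 1.
Equivalently every frontal slice T[:,:,k] is c[k] times the rank-1 matrix (1, 1) ⊗ (1, 0). So T has rank 1 (it is nonzero).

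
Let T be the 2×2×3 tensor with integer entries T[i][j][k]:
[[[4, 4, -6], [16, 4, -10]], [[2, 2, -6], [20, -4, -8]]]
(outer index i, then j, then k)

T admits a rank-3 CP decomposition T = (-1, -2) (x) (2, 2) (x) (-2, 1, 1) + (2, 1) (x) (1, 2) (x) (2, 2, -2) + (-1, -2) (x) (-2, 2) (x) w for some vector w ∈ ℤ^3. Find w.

Subtract the known terms from T to get the rank-1 residual R = (-1, -2) (x) (-2, 2) (x) w, so R[i,j,k] = a[i]·b[j]·w[k]. Pick indices with nonzero a[0]·b[0] = (-1)·(-2) = 2. Only the fibre through (0,0,·) is needed: R[0,0,:] = T[0,0,:] − Σₗ aₗ[0]bₗ[0]cₗ = [4, 4, -6] − (-1)·(2)·(-2, 1, 1) − (2)·(1)·(2, 2, -2) = [-4, 2, 0]. Then w[k] = R[0,0,k] / 2 for each k, giving w = [-4, 2, 0] / 2 = (-2, 1, 0).

w = (-2, 1, 0)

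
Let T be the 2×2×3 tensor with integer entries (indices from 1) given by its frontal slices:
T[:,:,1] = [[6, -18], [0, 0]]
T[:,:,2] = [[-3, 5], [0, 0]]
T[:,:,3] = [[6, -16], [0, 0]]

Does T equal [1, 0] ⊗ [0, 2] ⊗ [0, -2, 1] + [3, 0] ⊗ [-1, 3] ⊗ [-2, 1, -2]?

Yes

Reconstruct entrywise from the claimed factors. For example, T[2,2,3] = 0 and Σₗ aₗ[2]bₗ[2]cₗ[3] = (0)·(2)·(1) + (0)·(3)·(-2) = 0; checking all 12 entries, every one matches. The claim holds.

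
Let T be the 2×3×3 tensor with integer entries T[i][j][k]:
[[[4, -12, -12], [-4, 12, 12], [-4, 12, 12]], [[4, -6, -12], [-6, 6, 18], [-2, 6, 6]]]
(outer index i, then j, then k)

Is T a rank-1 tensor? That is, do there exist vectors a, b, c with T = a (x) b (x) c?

No

The mode-1 unfolding of T (rows indexed by i, columns by (j,k) = (0,0), (0,1), (0,2), (1,0), (1,1), (1,2), (2,0), (2,1), (2,2)) is [[4, -12, -12, -4, 12, 12, -4, 12, 12], [4, -6, -12, -6, 6, 18, -2, 6, 6]].
There the 2×2 minor on rows i ∈ {0, 1}, columns (j,k) ∈ {(0,0), (0,1)} is det [[4, -12], [4, -6]] = 24 ≠ 0, so this unfolding has rank ≥ 2; CP rank is at least every unfolding rank, so rank(T) ≥ 2.
In particular rank(T) ≥ 2 > 1, so T is not rank-1.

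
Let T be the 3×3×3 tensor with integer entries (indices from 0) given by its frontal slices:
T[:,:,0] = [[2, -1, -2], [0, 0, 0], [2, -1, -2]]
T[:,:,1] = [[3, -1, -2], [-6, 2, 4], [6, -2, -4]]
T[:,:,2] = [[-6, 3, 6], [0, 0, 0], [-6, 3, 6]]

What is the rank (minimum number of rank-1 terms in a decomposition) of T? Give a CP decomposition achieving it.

rank(T) = 2

Lower bound: in the mode-2 unfolding of T (rows indexed by j, columns by (i,k)) the 2×2 minor on rows j ∈ {0, 1}, columns (i,k) ∈ {(0,0), (0,1)} is det [[2, 3], [-1, -1]] = 1 ≠ 0, so that unfolding has rank ≥ 2 and hence rank(T) ≥ 2 (CP rank is at least every unfolding rank, though it can be larger).
Upper bound: with S_k = T[:,:,k], the two rank-1 terms a₁b₁ᵀ, a₂b₂ᵀ are the rank-1 members of the pencil x·S₀ + y·S₁.
The 2×2 minor of x·S₀ + y·S₁ on rows {0,1}, columns {0,1} is −2·xy = (-2)·(y)(x), vanishing at (x:y) = (1:0) and (0:1).
M₁ = S₀ = [[2, -1, -2], [0, 0, 0], [2, -1, -2]] = [1, 0, 1][2, -1, -2]ᵀ and M₂ = S₁ = [[3, -1, -2], [-6, 2, 4], [6, -2, -4]] = [1, -2, 2][3, -1, -2]ᵀ, so take a₁ = [1, 0, 1], b₁ = [2, -1, -2], a₂ = [1, -2, 2], b₂ = [3, -1, -2].
Each slice is an integer combination of E₁ = a₁b₁ᵀ and E₂ = a₂b₂ᵀ: S₀ = E₁, S₁ = E₂, S₂ = −3·E₁; reading off coefficients, c₁ = [1, 0, -3] and c₂ = [0, 1, 0].
Hence T = [1, 0, 1] ⊗ [2, -1, -2] ⊗ [1, 0, -3] + [1, -2, 2] ⊗ [3, -1, -2] ⊗ [0, 1, 0], so rank(T) ≤ 2.
These bounds meet, so rank(T) = 2.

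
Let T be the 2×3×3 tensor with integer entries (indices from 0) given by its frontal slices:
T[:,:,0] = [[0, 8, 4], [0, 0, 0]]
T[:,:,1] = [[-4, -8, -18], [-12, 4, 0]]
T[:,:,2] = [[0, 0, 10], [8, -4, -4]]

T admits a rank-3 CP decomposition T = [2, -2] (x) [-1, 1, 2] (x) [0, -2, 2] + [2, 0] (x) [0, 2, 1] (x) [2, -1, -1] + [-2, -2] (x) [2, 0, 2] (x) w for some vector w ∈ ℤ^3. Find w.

w = [0, 2, -1]

Subtract the known terms from T to get the rank-1 residual R = [-2, -2] (x) [2, 0, 2] (x) w, so R[i,j,k] = a[i]·b[j]·w[k]. Pick indices with nonzero a[0]·b[0] = (-2)·(2) = -4. Only the fibre through (0,0,·) is needed: R[0,0,:] = T[0,0,:] − Σₗ aₗ[0]bₗ[0]cₗ = [0, -4, 0] − (2)·(-1)·[0, -2, 2] − (2)·(0)·[2, -1, -1] = [0, -8, 4]. Then w[k] = R[0,0,k] / -4 for each k, giving w = [0, -8, 4] / -4 = [0, 2, -1].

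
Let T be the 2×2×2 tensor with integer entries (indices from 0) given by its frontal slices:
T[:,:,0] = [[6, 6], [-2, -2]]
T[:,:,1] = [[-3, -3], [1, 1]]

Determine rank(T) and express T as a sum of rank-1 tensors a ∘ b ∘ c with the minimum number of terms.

Lower bound: T ≠ 0 (e.g. T[0,0,0] = 6), so rank(T) ≥ 1.
Upper bound: if T = a ∘ b ∘ c then every fibre of T is a multiple of the corresponding factor, so read the factors off the fibres through the nonzero entry T[0,0,0] = 6.
The mode-1 fibre T[:,0,0] = [6, -2] gives a = [3, -1] (primitive direction); the mode-2 fibre T[0,:,0] = [6, 6] gives b = [1, 1]; then c[k] = T[0,0,k] / (a[0]·b[0]) = [6, -3] / 3 = [2, -1].
Expanding [3, -1] ∘ [1, 1] ∘ [2, -1] reproduces all 8 entries of T, so T = [3, -1] ∘ [1, 1] ∘ [2, -1] and rank(T) ≤ 1.
These bounds meet, so rank(T) = 1.
Check entry T[0,0,1] = -3: (3)·(1)·(-1) = -3.

rank(T) = 1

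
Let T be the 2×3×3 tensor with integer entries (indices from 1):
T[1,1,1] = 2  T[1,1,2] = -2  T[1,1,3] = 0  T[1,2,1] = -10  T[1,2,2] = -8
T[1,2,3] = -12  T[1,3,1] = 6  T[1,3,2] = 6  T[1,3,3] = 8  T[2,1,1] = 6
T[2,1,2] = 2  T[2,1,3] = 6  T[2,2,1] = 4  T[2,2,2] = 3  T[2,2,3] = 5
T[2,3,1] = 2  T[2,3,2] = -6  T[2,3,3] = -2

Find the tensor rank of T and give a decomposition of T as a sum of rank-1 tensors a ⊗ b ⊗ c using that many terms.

Lower bound: the mode-3 unfolding of T (rows indexed by k, columns by (i,j) = (1,1), (1,2), (1,3), (2,1), (2,2), (2,3)) is [[2, -10, 6, 6, 4, 2], [-2, -8, 6, 2, 3, -6], [0, -12, 8, 6, 5, -2]].
There the 3×3 minor on rows k ∈ {1, 2, 3}, columns (i,j) ∈ {(1,1), (1,2), (2,1)} is det [[2, -10, 6], [-2, -8, 2], [0, -12, 6]] = -24 ≠ 0, so this unfolding has rank ≥ 3; CP rank is at least every unfolding rank, so rank(T) ≥ 3. (Unfolding ranks only ever bound the CP rank from below — rank(T) can be strictly larger than all of them — so the matching upper bound has to come from an explicit 3-term decomposition.)
Upper bound: T is a sum of 3 rank-1 terms, T = [0, 1] ⊗ [2, 1, 2] ⊗ [2, -1, 1] + [1, -1] ⊗ [1, 1, -1] ⊗ [-2, -4, -4] + [1, 0] ⊗ [1, -2, 1] ⊗ [4, 2, 4] (written with every a and b primitive with positive leading entry and the scale carried by c; CP decompositions are not unique, and this one is verified by expanding entrywise), so rank(T) ≤ 3.
These bounds meet, so rank(T) = 3.

rank(T) = 3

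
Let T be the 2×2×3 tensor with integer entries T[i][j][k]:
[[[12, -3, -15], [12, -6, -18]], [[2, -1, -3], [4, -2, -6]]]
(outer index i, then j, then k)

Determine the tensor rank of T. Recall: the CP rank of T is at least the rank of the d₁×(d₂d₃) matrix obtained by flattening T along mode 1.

2

Lower bound: the mode-2 unfolding of T (rows indexed by j, columns by (i,k) = (0,0), (0,1), (0,2), (1,0), (1,1), (1,2)) is [[12, -3, -15, 2, -1, -3], [12, -6, -18, 4, -2, -6]].
There the 2×2 minor on rows j ∈ {0, 1}, columns (i,k) ∈ {(0,0), (0,1)} is det [[12, -3], [12, -6]] = -36 ≠ 0, so this unfolding has rank ≥ 2; CP rank is at least every unfolding rank, so rank(T) ≥ 2. (Flattening ranks never certify an upper bound on CP rank; for that we must actually write T with 2 rank-1 terms.)
Upper bound — finding two terms. Write S_k = T[:,:,k] for the frontal slices: S₀ = [[12, 12], [2, 4]], S₁ = [[-3, -6], [-1, -2]], S₂ = [[-15, -18], [-3, -6]].
If T = a₁ ⊗ b₁ ⊗ c₁ + a₂ ⊗ b₂ ⊗ c₂ then each S_k = c₁[k]·a₁b₁ᵀ + c₂[k]·a₂b₂ᵀ. S₀ and S₁ are linearly independent, so a₁b₁ᵀ and a₂b₂ᵀ must span the same plane of matrices: they are the rank-1 matrices of the form x·S₀ + y·S₁.
det(x·S₀ + y·S₁) is 24·x² − 12·xy = 12·(2·x − y)(x), vanishing at (x:y) = (1:2) and (0:1).
M₁ = S₀ + 2·S₁ = [[6, 0], [0, 0]] = 6·[1, 0][1, 0]ᵀ and M₂ = S₁ = [[-3, -6], [-1, -2]] = −[3, 1][1, 2]ᵀ, so take a₁ = [1, 0], b₁ = [1, 0], a₂ = [3, 1], b₂ = [1, 2].
Each slice is an integer combination of E₁ = a₁b₁ᵀ and E₂ = a₂b₂ᵀ: S₀ = 6·E₁ + 2·E₂, S₁ = −E₂, S₂ = −6·E₁ − 3·E₂; reading off coefficients, c₁ = [6, 0, -6] and c₂ = [2, -1, -3].
Hence T = [1, 0] ⊗ [1, 0] ⊗ [6, 0, -6] + [3, 1] ⊗ [1, 2] ⊗ [2, -1, -3], so rank(T) ≤ 2.
These bounds meet, so rank(T) = 2.
Check entry T[0,0,2] = -15: (1)·(1)·(-6) + (3)·(1)·(-3) = -15.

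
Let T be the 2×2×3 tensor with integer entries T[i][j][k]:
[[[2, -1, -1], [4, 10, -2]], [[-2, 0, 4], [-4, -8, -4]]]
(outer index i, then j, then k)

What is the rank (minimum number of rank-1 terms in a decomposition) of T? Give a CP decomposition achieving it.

rank(T) = 3

Lower bound: the mode-3 unfolding of T (rows indexed by k, columns by (i,j) = (0,0), (0,1), (1,0), (1,1)) is [[2, 4, -2, -4], [-1, 10, 0, -8], [-1, -2, 4, -4]].
There the 3×3 minor on rows k ∈ {0, 1, 2}, columns (i,j) ∈ {(0,0), (0,1), (1,0)} is det [[2, 4, -2], [-1, 10, 0], [-1, -2, 4]] = 72 ≠ 0, so this unfolding has rank ≥ 3; CP rank is at least every unfolding rank, so rank(T) ≥ 3. (Unfolding ranks only ever bound the CP rank from below — rank(T) can be strictly larger than all of them — so the matching upper bound has to come from an explicit 3-term decomposition.)
Upper bound: T is a sum of 3 rank-1 terms, T = [1, -2] ⊗ [1, -2] ⊗ [1, 0, -2] + [1, -1] ⊗ [0, 1] ⊗ [8, 8, -4] + [1, 0] ⊗ [1, -2] ⊗ [1, -1, 1] (written with every a and b primitive with positive leading entry and the scale carried by c; CP decompositions are not unique, and this one is verified by expanding entrywise), so rank(T) ≤ 3.
These bounds meet, so rank(T) = 3.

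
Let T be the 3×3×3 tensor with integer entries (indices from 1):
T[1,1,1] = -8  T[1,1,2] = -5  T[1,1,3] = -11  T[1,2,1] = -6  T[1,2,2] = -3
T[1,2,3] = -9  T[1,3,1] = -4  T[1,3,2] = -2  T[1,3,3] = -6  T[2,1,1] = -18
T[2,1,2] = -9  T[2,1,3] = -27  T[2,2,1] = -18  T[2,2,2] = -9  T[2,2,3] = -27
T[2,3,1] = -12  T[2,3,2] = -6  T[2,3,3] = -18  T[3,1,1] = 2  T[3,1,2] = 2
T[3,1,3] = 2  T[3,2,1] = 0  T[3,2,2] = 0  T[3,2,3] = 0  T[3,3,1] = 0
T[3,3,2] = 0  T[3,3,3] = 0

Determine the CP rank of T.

2

Lower bound: in the mode-2 unfolding of T (rows indexed by j, columns by (i,k)) the 2×2 minor on rows j ∈ {1, 2}, columns (i,k) ∈ {(1,1), (1,2)} is det [[-8, -5], [-6, -3]] = -6 ≠ 0, so that unfolding has rank ≥ 2 and hence rank(T) ≥ 2 (CP rank is at least every unfolding rank, though it can be larger).
Upper bound: with S_k = T[:,:,k], the two rank-1 terms a₁b₁ᵀ, a₂b₂ᵀ are the rank-1 members of the pencil x·S₁ + y·S₂.
The 2×2 minor of x·S₁ + y·S₂ on rows {1,2}, columns {1,2} is 36·x² + 54·xy + 18·y² = 18·(x + y)(2·x + y), vanishing at (x:y) = (1:-1) and (1:-2).
M₁ = S₁ − S₂ = [[-3, -3, -2], [-9, -9, -6], [0, 0, 0]] = −[1, 3, 0][3, 3, 2]ᵀ and M₂ = S₁ − 2·S₂ = [[2, 0, 0], [0, 0, 0], [-2, 0, 0]] = 2·[1, 0, -1][1, 0, 0]ᵀ, so take a₁ = [1, 3, 0], b₁ = [3, 3, 2], a₂ = [1, 0, -1], b₂ = [1, 0, 0].
Each slice is an integer combination of E₁ = a₁b₁ᵀ and E₂ = a₂b₂ᵀ: S₁ = −2·E₁ − 2·E₂, S₂ = −E₁ − 2·E₂, S₃ = −3·E₁ − 2·E₂; reading off coefficients, c₁ = [-2, -1, -3] and c₂ = [-2, -2, -2].
Hence T = [1, 3, 0] ⊗ [3, 3, 2] ⊗ [-2, -1, -3] + [1, 0, -1] ⊗ [1, 0, 0] ⊗ [-2, -2, -2], so rank(T) ≤ 2.
These bounds meet, so rank(T) = 2.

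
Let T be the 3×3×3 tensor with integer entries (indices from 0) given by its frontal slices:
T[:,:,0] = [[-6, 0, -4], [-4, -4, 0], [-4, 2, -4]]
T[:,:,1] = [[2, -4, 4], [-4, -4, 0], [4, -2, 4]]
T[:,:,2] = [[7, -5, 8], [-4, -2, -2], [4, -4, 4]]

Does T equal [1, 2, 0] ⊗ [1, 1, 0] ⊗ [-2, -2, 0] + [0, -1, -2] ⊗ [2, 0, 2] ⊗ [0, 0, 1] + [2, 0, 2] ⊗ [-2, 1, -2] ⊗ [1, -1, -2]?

Reconstruct entry (0,0,2) from the claimed factors: Σₗ aₗ[0]bₗ[0]cₗ[2] = (1)·(1)·(0) + (0)·(2)·(1) + (2)·(-2)·(-2) = 8, but T[0,0,2] = 7. The claim is false.

No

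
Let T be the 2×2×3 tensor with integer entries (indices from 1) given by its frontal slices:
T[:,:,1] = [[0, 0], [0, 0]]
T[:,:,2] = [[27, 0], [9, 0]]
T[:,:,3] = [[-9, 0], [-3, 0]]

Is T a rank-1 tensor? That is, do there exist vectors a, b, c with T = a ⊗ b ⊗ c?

Yes

If T = a ⊗ b ⊗ c then every fibre of T is a multiple of the corresponding factor, so read the factors off the fibres through the nonzero entry T[1,1,2] = 27.
The mode-1 fibre T[:,1,2] = [27, 9] gives a = [3, 1] (primitive direction); the mode-2 fibre T[1,:,2] = [27, 0] gives b = [1, 0]; then c[k] = T[1,1,k] / (a[1]·b[1]) = [0, 27, -9] / 3 = [0, 9, -3].
Expanding [3, 1] ⊗ [1, 0] ⊗ [0, 9, -3] reproduces all 12 entries of T, so T = [3, 1] ⊗ [1, 0] ⊗ [0, 9, -3] and rank(T) ≤ 1.
Equivalently every frontal slice T[:,:,k] is c[k] times the rank-1 matrix [3, 1] ⊗ [1, 0]. So T has rank 1 (it is nonzero).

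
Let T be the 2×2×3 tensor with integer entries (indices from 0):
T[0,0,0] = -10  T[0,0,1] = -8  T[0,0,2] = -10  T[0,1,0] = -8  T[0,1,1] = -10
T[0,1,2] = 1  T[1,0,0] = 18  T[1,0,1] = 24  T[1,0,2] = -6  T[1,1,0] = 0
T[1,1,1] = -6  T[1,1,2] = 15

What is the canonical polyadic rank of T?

Lower bound: the mode-2 unfolding of T (rows indexed by j, columns by (i,k) = (0,0), (0,1), (0,2), (1,0), (1,1), (1,2)) is [[-10, -8, -10, 18, 24, -6], [-8, -10, 1, 0, -6, 15]].
There the 2×2 minor on rows j ∈ {0, 1}, columns (i,k) ∈ {(0,0), (0,1)} is det [[-10, -8], [-8, -10]] = 36 ≠ 0, so this unfolding has rank ≥ 2; CP rank is at least every unfolding rank, so rank(T) ≥ 2. (This is only a lower bound: in general the CP rank may exceed every unfolding rank, so we still need to exhibit 2 rank-1 terms summing to T.)
Upper bound — finding two terms. Write S_k = T[:,:,k] for the frontal slices: S₀ = [[-10, -8], [18, 0]], S₁ = [[-8, -10], [24, -6]], S₂ = [[-10, 1], [-6, 15]].
If T = a₁ ⊗ b₁ ⊗ c₁ + a₂ ⊗ b₂ ⊗ c₂ then each S_k = c₁[k]·a₁b₁ᵀ + c₂[k]·a₂b₂ᵀ. S₀ and S₁ are linearly independent, so a₁b₁ᵀ and a₂b₂ᵀ must span the same plane of matrices: they are the rank-1 matrices of the form x·S₀ + y·S₁.
det(x·S₀ + y·S₁) is 144·x² + 432·xy + 288·y² = 144·(x + 2·y)(x + y), vanishing at (x:y) = (2:-1) and (1:-1).
M₁ = 2·S₀ − S₁ = [[-12, -6], [12, 6]] = (-6)·[1, -1][2, 1]ᵀ and M₂ = S₀ − S₁ = [[-2, 2], [-6, 6]] = (-2)·[1, 3][1, -1]ᵀ, so take a₁ = [1, -1], b₁ = [2, 1], a₂ = [1, 3], b₂ = [1, -1].
Each slice is an integer combination of E₁ = a₁b₁ᵀ and E₂ = a₂b₂ᵀ: S₀ = −6·E₁ + 2·E₂, S₁ = −6·E₁ + 4·E₂, S₂ = −3·E₁ − 4·E₂; reading off coefficients, c₁ = [-6, -6, -3] and c₂ = [2, 4, -4].
Hence T = [1, -1] ⊗ [2, 1] ⊗ [-6, -6, -3] + [1, 3] ⊗ [1, -1] ⊗ [2, 4, -4], so rank(T) ≤ 2.
These bounds meet, so rank(T) = 2.

2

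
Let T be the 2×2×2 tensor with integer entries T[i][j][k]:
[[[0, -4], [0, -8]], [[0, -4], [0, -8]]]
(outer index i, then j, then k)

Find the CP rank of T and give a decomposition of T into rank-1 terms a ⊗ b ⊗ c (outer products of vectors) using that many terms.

rank(T) = 1

Lower bound: T ≠ 0 (e.g. T[0,0,1] = -4), so rank(T) ≥ 1.
Upper bound: if T = a ⊗ b ⊗ c then every fibre of T is a multiple of the corresponding factor, so read the factors off the fibres through the nonzero entry T[0,0,1] = -4.
The mode-1 fibre T[:,0,1] = [-4, -4] gives a = [1, 1] (primitive direction); the mode-2 fibre T[0,:,1] = [-4, -8] gives b = [1, 2]; then c[k] = T[0,0,k] / (a[0]·b[0]) = [0, -4] / 1 = [0, -4].
Expanding [1, 1] ⊗ [1, 2] ⊗ [0, -4] reproduces all 8 entries of T, so T = [1, 1] ⊗ [1, 2] ⊗ [0, -4] and rank(T) ≤ 1.
These bounds meet, so rank(T) = 1.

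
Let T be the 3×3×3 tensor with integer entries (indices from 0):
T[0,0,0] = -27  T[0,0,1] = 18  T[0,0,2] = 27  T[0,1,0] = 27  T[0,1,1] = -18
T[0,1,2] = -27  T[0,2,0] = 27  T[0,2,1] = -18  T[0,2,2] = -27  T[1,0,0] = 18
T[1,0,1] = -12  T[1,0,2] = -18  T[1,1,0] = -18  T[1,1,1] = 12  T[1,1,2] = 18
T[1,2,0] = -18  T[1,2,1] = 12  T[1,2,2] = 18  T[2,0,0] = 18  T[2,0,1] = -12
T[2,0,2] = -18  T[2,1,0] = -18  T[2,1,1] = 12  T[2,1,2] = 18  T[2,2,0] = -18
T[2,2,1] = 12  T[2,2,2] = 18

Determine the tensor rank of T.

Lower bound: T ≠ 0 (e.g. T[0,0,0] = -27), so rank(T) ≥ 1.
Upper bound: if T = a ⊗ b ⊗ c then every fibre of T is a multiple of the corresponding factor, so read the factors off the fibres through the nonzero entry T[0,0,0] = -27.
The mode-1 fibre T[:,0,0] = [-27, 18, 18] gives a = [3, -2, -2] (primitive direction); the mode-2 fibre T[0,:,0] = [-27, 27, 27] gives b = [1, -1, -1]; then c[k] = T[0,0,k] / (a[0]·b[0]) = [-27, 18, 27] / 3 = [-9, 6, 9].
Expanding [3, -2, -2] ⊗ [1, -1, -1] ⊗ [-9, 6, 9] reproduces all 27 entries of T, so T = [3, -2, -2] ⊗ [1, -1, -1] ⊗ [-9, 6, 9] and rank(T) ≤ 1.
These bounds meet, so rank(T) = 1.
Check entry T[0,2,1] = -18: (3)·(-1)·(6) = -18.

1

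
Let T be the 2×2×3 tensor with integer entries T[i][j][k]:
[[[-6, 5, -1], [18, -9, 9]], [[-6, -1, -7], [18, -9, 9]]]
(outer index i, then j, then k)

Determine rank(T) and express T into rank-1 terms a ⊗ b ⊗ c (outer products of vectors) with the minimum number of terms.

Lower bound: the mode-3 unfolding of T (rows indexed by k, columns by (i,j) = (0,0), (0,1), (1,0), (1,1)) is [[-6, 18, -6, 18], [5, -9, -1, -9], [-1, 9, -7, 9]].
There the 2×2 minor on rows k ∈ {0, 1}, columns (i,j) ∈ {(0,0), (0,1)} is det [[-6, 18], [5, -9]] = -36 ≠ 0, so this unfolding has rank ≥ 2; CP rank is at least every unfolding rank, so rank(T) ≥ 2. (This is only a lower bound: in general the CP rank may exceed every unfolding rank, so we still need to exhibit 2 rank-1 terms summing to T.)
Upper bound — finding two terms. Write S_k = T[:,:,k] for the frontal slices: S₀ = [[-6, 18], [-6, 18]], S₁ = [[5, -9], [-1, -9]], S₂ = [[-1, 9], [-7, 9]].
If T = a₁ ⊗ b₁ ⊗ c₁ + a₂ ⊗ b₂ ⊗ c₂ then each S_k = c₁[k]·a₁b₁ᵀ + c₂[k]·a₂b₂ᵀ. S₀ and S₁ are linearly independent, so a₁b₁ᵀ and a₂b₂ᵀ must span the same plane of matrices: they are the rank-1 matrices of the form x·S₀ + y·S₁.
det(x·S₀ + y·S₁) is 108·xy − 54·y² = 54·(2·x − y)(y), vanishing at (x:y) = (1:2) and (1:0).
M₁ = S₀ + 2·S₁ = [[4, 0], [-8, 0]] = 4·[1, -2][1, 0]ᵀ and M₂ = S₀ = [[-6, 18], [-6, 18]] = (-6)·[1, 1][1, -3]ᵀ, so take a₁ = [1, -2], b₁ = [1, 0], a₂ = [1, 1], b₂ = [1, -3].
Each slice is an integer combination of E₁ = a₁b₁ᵀ and E₂ = a₂b₂ᵀ: S₀ = −6·E₂, S₁ = 2·E₁ + 3·E₂, S₂ = 2·E₁ − 3·E₂; reading off coefficients, c₁ = [0, 2, 2] and c₂ = [-6, 3, -3].
Hence T = [1, -2] ⊗ [1, 0] ⊗ [0, 2, 2] + [1, 1] ⊗ [1, -3] ⊗ [-6, 3, -3], so rank(T) ≤ 2.
These bounds meet, so rank(T) = 2.

rank(T) = 2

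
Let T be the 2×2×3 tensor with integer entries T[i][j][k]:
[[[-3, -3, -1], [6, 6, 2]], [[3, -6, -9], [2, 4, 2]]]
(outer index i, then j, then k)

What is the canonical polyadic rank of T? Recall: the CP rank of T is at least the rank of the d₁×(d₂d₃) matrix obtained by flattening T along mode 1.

Lower bound: in the mode-3 unfolding of T (rows indexed by k, columns by (i,j)) the 3×3 minor on rows k ∈ {0, 1, 2}, columns (i,j) ∈ {(0,0), (1,0), (1,1)} is det [[-3, 3, 2], [-3, -6, 4], [-1, -9, 2]] = -24 ≠ 0, so that unfolding has rank ≥ 3 and hence rank(T) ≥ 3 (CP rank is at least every unfolding rank, though it can be larger).
Upper bound: T is a sum of 3 rank-1 terms, T = [0, 1] ⊗ [1, 0] ⊗ [4, -4, -8] + [1, 0] ⊗ [1, -2] ⊗ [-2, -1, 0] + [1, 1] ⊗ [1, -2] ⊗ [-1, -2, -1] (written with every a and b primitive with positive leading entry and the scale carried by c; CP decompositions are not unique, and this one is verified by expanding entrywise), so rank(T) ≤ 3.
These bounds meet, so rank(T) = 3.

3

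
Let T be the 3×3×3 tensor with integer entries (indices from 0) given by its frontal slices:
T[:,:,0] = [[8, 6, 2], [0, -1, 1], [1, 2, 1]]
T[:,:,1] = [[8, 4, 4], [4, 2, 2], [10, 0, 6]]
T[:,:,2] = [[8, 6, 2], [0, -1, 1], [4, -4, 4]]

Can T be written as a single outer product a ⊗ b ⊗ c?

The mode-2 unfolding of T (rows indexed by j, columns by (i,k) = (0,0), (0,1), (0,2), (1,0), (1,1), (1,2), (2,0), (2,1), (2,2)) is [[8, 8, 8, 0, 4, 0, 1, 10, 4], [6, 4, 6, -1, 2, -1, 2, 0, -4], [2, 4, 2, 1, 2, 1, 1, 6, 4]].
There the 3×3 minor on rows j ∈ {0, 1, 2}, columns (i,k) ∈ {(0,0), (0,1), (2,0)} is det [[8, 8, 1], [6, 4, 2], [2, 4, 1]] = -32 ≠ 0, so this unfolding has rank ≥ 3; CP rank is at least every unfolding rank, so rank(T) ≥ 3.
In particular rank(T) ≥ 3 > 1, so T is not rank-1.

No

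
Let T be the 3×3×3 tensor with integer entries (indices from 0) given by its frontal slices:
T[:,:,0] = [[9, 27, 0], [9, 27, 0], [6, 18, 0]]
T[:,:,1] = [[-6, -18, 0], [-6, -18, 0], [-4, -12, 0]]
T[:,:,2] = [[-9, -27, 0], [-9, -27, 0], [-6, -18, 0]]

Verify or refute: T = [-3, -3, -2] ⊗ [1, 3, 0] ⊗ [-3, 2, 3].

Yes

Reconstruct entrywise from the claimed factors. For example, T[1,1,2] = -27 and Σₗ aₗ[1]bₗ[1]cₗ[2] = (-3)·(3)·(3) = -27; checking all 27 entries, every one matches. The claim holds.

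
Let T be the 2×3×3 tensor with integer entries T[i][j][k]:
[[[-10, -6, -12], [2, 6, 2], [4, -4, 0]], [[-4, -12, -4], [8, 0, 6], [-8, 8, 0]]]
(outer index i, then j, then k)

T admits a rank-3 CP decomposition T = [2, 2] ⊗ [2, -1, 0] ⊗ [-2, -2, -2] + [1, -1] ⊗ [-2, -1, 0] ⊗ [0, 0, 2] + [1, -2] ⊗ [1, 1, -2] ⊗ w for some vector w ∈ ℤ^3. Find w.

w = [-2, 2, 0]

Subtract the known terms from T to get the rank-1 residual R = [1, -2] ⊗ [1, 1, -2] ⊗ w, so R[i,j,k] = a[i]·b[j]·w[k]. Pick indices with nonzero a[0]·b[0] = (1)·(1) = 1. Only the fibre through (0,0,·) is needed: R[0,0,:] = T[0,0,:] − Σₗ aₗ[0]bₗ[0]cₗ = [-10, -6, -12] − (2)·(2)·[-2, -2, -2] − (1)·(-2)·[0, 0, 2] = [-2, 2, 0]. Then w[k] = R[0,0,k] / 1 for each k, giving w = [-2, 2, 0] / 1 = [-2, 2, 0].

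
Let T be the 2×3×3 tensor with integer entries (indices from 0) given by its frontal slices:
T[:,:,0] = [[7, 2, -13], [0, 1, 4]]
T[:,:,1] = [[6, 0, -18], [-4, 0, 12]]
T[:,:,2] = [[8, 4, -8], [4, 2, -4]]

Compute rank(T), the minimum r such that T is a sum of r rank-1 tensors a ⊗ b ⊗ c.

Lower bound: in the mode-1 unfolding of T (rows indexed by i, columns by (j,k)) the 2×2 minor on rows i ∈ {0, 1}, columns (j,k) ∈ {(0,0), (0,1)} is det [[7, 6], [0, -4]] = -28 ≠ 0, so that unfolding has rank ≥ 2 and hence rank(T) ≥ 2 (CP rank is at least every unfolding rank, though it can be larger).
Upper bound: with S_k = T[:,:,k], the two rank-1 terms a₁b₁ᵀ, a₂b₂ᵀ are the rank-1 members of the pencil x·S₀ + y·S₁.
The 2×2 minor of x·S₀ + y·S₁ on rows {0,1}, columns {0,1} is 7·x² + 14·xy = 7·(x + 2·y)(x), vanishing at (x:y) = (2:-1) and (0:1).
M₁ = 2·S₀ − S₁ = [[8, 4, -8], [4, 2, -4]] = 2·[2, 1][2, 1, -2]ᵀ and M₂ = S₁ = [[6, 0, -18], [-4, 0, 12]] = 2·[3, -2][1, 0, -3]ᵀ, so take a₁ = [2, 1], b₁ = [2, 1, -2], a₂ = [3, -2], b₂ = [1, 0, -3].
Each slice is an integer combination of E₁ = a₁b₁ᵀ and E₂ = a₂b₂ᵀ: S₀ = E₁ + E₂, S₁ = 2·E₂, S₂ = 2·E₁; reading off coefficients, c₁ = [1, 0, 2] and c₂ = [1, 2, 0].
Hence T = [2, 1] ⊗ [2, 1, -2] ⊗ [1, 0, 2] + [3, -2] ⊗ [1, 0, -3] ⊗ [1, 2, 0], so rank(T) ≤ 2.
These bounds meet, so rank(T) = 2.

2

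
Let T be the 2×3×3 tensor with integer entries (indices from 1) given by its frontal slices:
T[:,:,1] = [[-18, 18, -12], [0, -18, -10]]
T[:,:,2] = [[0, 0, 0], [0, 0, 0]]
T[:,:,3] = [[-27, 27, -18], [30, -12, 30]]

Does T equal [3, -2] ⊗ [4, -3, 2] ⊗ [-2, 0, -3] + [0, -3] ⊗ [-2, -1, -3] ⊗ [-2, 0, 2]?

No

Reconstruct entry (1,1,1) from the claimed factors: Σₗ aₗ[1]bₗ[1]cₗ[1] = (3)·(4)·(-2) + (0)·(-2)·(-2) = -24, but T[1,1,1] = -18. The claim is false.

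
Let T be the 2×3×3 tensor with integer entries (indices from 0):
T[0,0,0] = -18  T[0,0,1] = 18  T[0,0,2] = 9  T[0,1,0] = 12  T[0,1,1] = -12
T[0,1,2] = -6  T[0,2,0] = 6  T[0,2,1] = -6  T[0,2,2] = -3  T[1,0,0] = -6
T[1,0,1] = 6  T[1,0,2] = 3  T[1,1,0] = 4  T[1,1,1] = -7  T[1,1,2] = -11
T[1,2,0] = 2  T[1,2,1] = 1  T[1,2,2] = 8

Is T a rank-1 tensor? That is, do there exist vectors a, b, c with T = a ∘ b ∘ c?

No

The mode-3 unfolding of T (rows indexed by k, columns by (i,j) = (0,0), (0,1), (0,2), (1,0), (1,1), (1,2)) is [[-18, 12, 6, -6, 4, 2], [18, -12, -6, 6, -7, 1], [9, -6, -3, 3, -11, 8]].
There the 2×2 minor on rows k ∈ {0, 1}, columns (i,j) ∈ {(0,0), (1,1)} is det [[-18, 4], [18, -7]] = 54 ≠ 0, so this unfolding has rank ≥ 2; CP rank is at least every unfolding rank, so rank(T) ≥ 2.
In particular rank(T) ≥ 2 > 1, so T is not rank-1.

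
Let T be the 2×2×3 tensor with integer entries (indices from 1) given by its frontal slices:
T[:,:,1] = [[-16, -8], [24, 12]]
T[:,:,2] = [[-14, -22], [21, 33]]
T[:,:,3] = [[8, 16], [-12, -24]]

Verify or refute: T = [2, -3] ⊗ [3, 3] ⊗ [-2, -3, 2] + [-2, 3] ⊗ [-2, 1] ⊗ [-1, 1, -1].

No

Reconstruct entry (1,2,1) from the claimed factors: Σₗ aₗ[1]bₗ[2]cₗ[1] = (2)·(3)·(-2) + (-2)·(1)·(-1) = -10, but T[1,2,1] = -8. The claim is false.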